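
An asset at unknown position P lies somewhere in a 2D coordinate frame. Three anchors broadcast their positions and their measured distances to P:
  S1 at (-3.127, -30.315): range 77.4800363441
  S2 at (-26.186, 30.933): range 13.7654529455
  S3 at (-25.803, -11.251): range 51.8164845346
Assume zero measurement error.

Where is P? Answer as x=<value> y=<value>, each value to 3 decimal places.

x=-37.103 y=39.318

eq1: (x + 3.127)² + (y + 30.315)² = 77.4800363441²
eq2: (x + 26.186)² + (y − 30.933)² = 13.7654529455²
eq3: (x + 25.803)² + (y + 11.251)² = 51.8164845346²
eq3−eq1, eq3−eq2 (x²,y² cancel):
  45.352·x − 38.128·y = -3181.810418
  -0.766·x + 84.368·y = 3345.637650
det = 45.352·84.368 − -38.128·-0.766 = 3797.051488
x = (-3181.810418·84.368 − -38.128·3345.637650) / 3797.051488 = -37.102607
y = (45.352·3345.637650 − -3181.810418·-0.766) / 3797.051488 = 39.318427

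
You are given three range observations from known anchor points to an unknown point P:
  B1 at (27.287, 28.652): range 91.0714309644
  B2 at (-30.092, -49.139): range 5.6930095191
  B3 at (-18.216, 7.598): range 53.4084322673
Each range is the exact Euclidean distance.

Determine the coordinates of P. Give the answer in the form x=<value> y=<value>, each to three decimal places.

x=-25.935 y=-45.250

eq1: (x − 27.287)² + (y − 28.652)² = 91.0714309644²
eq2: (x + 30.092)² + (y + 49.139)² = 5.6930095191²
eq3: (x + 18.216)² + (y − 7.598)² = 53.4084322673²
eq2−eq1, eq2−eq3 (x²,y² cancel):
  114.758·x + 155.582·y = -10016.247493
  23.752·x + 113.474·y = -5750.667805
det = 114.758·113.474 − 155.582·23.752 = 9326.665628
x = (-10016.247493·113.474 − 155.582·-5750.667805) / 9326.665628 = -25.934592
y = (114.758·-5750.667805 − -10016.247493·23.752) / 9326.665628 = -45.249743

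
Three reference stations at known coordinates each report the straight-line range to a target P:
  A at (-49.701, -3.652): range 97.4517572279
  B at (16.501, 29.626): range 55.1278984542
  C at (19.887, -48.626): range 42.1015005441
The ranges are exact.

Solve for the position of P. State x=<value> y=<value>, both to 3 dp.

x=46.920 y=-16.350

eq1: (x + 49.701)² + (y + 3.652)² = 97.4517572279²
eq2: (x − 16.501)² + (y − 29.626)² = 55.1278984542²
eq3: (x − 19.887)² + (y + 48.626)² = 42.1015005441²
eq2−eq1, eq2−eq3 (x²,y² cancel):
  -132.404·x − 66.556·y = -5124.216171
  6.772·x − 156.504·y = 2876.546608
det = -132.404·-156.504 − -66.556·6.772 = 21172.472848
x = (-5124.216171·-156.504 − -66.556·2876.546608) / 21172.472848 = 46.919969
y = (-132.404·2876.546608 − -5124.216171·6.772) / 21172.472848 = -16.349771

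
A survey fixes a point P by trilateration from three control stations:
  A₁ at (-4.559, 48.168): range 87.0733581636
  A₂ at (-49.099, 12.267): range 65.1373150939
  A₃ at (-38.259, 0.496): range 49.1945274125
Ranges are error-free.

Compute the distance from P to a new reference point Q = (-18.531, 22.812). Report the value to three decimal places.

62.404

eq1: (x + 4.559)² + (y − 48.168)² = 87.0733581636²
eq2: (x + 49.099)² + (y − 12.267)² = 65.1373150939²
eq3: (x + 38.259)² + (y − 0.496)² = 49.1945274125²
eq2−eq3, eq2−eq1 (x²,y² cancel):
  21.680·x − 23.542·y = 725.574297
  89.080·x + 71.802·y = -3559.150269
det = 21.680·71.802 − -23.542·89.080 = 3653.788720
x = (725.574297·71.802 − -23.542·-3559.150269) / 3653.788720 = -8.673690
y = (21.680·-3559.150269 − 725.574297·89.080) / 3653.788720 = -38.808083
|P − Q| = √((-8.673690 − -18.531)² + (-38.808083 − 22.812)²) = 62.403535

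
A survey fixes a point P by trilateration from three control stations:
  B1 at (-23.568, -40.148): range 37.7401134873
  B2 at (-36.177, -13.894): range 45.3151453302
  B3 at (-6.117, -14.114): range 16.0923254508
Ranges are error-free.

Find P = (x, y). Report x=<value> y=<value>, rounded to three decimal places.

eq1: (x + 23.568)² + (y + 40.148)² = 37.7401134873²
eq2: (x + 36.177)² + (y + 13.894)² = 45.3151453302²
eq3: (x + 6.117)² + (y + 14.114)² = 16.0923254508²
eq1−eq2, eq1−eq3 (x²,y² cancel):
  -25.218·x + 52.508·y = -1294.640193
  34.902·x + 52.068·y = -765.336615
det = -25.218·52.068 − 52.508·34.902 = -3145.685040
x = (-1294.640193·52.068 − 52.508·-765.336615) / -3145.685040 = 8.654087
y = (-25.218·-765.336615 − -1294.640193·34.902) / -3145.685040 = -20.499761

x=8.654 y=-20.500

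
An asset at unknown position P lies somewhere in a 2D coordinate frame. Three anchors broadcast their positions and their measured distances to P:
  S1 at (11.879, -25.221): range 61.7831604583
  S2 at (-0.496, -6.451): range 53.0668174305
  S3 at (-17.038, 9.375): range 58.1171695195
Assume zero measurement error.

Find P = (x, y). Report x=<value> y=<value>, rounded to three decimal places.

x=36.775 y=31.324

eq1: (x − 11.879)² + (y + 25.221)² = 61.7831604583²
eq2: (x + 0.496)² + (y + 6.451)² = 53.0668174305²
eq3: (x + 17.038)² + (y − 9.375)² = 58.1171695195²
eq3−eq1, eq3−eq2 (x²,y² cancel):
  57.834·x − 69.192·y = -40.528110
  33.084·x − 31.652·y = 225.195629
det = 57.834·-31.652 − -69.192·33.084 = 458.586360
x = (-40.528110·-31.652 − -69.192·225.195629) / 458.586360 = 36.775040
y = (57.834·225.195629 − -40.528110·33.084) / 458.586360 = 31.324080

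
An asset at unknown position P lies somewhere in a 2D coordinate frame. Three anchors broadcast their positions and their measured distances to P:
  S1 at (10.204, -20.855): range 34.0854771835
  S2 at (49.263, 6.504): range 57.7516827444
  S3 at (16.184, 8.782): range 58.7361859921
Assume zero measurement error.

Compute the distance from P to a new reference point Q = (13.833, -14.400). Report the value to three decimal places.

37.695

eq1: (x − 10.204)² + (y + 20.855)² = 34.0854771835²
eq2: (x − 49.263)² + (y − 6.504)² = 57.7516827444²
eq3: (x − 16.184)² + (y − 8.782)² = 58.7361859921²
eq3−eq1, eq3−eq2 (x²,y² cancel):
  -11.960·x − 59.274·y = 2488.127051
  66.158·x − 4.556·y = 2244.782490
det = -11.960·-4.556 − -59.274·66.158 = 3975.939052
x = (2488.127051·-4.556 − -59.274·2244.782490) / 3975.939052 = 30.614486
y = (-11.960·2244.782490 − 2488.127051·66.158) / 3975.939052 = -48.153934
|P − Q| = √((30.614486 − 13.833)² + (-48.153934 − -14.400)²) = 37.695442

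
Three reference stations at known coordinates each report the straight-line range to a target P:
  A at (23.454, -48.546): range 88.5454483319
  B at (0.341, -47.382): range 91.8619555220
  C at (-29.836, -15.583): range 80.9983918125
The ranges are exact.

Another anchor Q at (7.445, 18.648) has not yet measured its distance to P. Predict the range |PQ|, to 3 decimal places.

30.393

eq1: (x − 23.454)² + (y + 48.546)² = 88.5454483319²
eq2: (x − 0.341)² + (y + 47.382)² = 91.8619555220²
eq3: (x + 29.836)² + (y + 15.583)² = 80.9983918125²
eq3−eq1, eq3−eq2 (x²,y² cancel):
  106.580·x − 65.926·y = 494.230503
  60.354·x − 63.598·y = -765.725976
det = 106.580·-63.598 − -65.926·60.354 = -2799.377036
x = (494.230503·-63.598 − -65.926·-765.725976) / -2799.377036 = 29.261268
y = (106.580·-765.725976 − 494.230503·60.354) / -2799.377036 = 39.808808
|P − Q| = √((29.261268 − 7.445)² + (39.808808 − 18.648)²) = 30.392916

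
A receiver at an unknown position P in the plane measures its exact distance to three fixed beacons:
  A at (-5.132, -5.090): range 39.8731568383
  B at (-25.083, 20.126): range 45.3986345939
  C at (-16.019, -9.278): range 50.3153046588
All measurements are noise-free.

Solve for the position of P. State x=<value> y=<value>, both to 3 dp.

eq1: (x + 5.132)² + (y + 5.090)² = 39.8731568383²
eq2: (x + 25.083)² + (y − 20.126)² = 45.3986345939²
eq3: (x + 16.019)² + (y + 9.278)² = 50.3153046588²
eq2−eq1, eq2−eq3 (x²,y² cancel):
  39.902·x − 50.432·y = -510.799854
  18.128·x − 58.808·y = -1162.116980
det = 39.902·-58.808 − -50.432·18.128 = -1432.325520
x = (-510.799854·-58.808 − -50.432·-1162.116980) / -1432.325520 = 19.945721
y = (39.902·-1162.116980 − -510.799854·18.128) / -1432.325520 = 25.909621

x=19.946 y=25.910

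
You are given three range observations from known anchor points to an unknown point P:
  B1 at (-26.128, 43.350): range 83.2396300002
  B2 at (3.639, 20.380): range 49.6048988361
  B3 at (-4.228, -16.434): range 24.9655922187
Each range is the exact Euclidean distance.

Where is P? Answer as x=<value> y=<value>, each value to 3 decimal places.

x=18.402 y=-26.977

eq1: (x + 26.128)² + (y − 43.350)² = 83.2396300002²
eq2: (x − 3.639)² + (y − 20.380)² = 49.6048988361²
eq3: (x + 4.228)² + (y + 16.434)² = 24.9655922187²
eq2−eq3, eq2−eq1 (x²,y² cancel):
  -15.734·x − 73.628·y = 1696.730813
  -59.534·x + 45.940·y = -2334.881851
det = -15.734·45.940 − -73.628·-59.534 = -5106.189312
x = (1696.730813·45.940 − -73.628·-2334.881851) / -5106.189312 = 18.402151
y = (-15.734·-2334.881851 − 1696.730813·-59.534) / -5106.189312 = -26.977105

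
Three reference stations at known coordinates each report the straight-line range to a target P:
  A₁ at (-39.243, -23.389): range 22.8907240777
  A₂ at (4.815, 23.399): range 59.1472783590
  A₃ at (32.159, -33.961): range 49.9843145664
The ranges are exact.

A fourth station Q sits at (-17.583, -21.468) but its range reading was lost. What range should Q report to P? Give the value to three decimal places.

eq1: (x + 39.243)² + (y + 23.389)² = 22.8907240777²
eq2: (x − 4.815)² + (y − 23.399)² = 59.1472783590²
eq3: (x − 32.159)² + (y + 33.961)² = 49.9843145664²
eq1−eq2, eq1−eq3 (x²,y² cancel):
  88.116·x + 93.576·y = -4490.776232
  142.804·x − 21.144·y = -1873.954022
det = 88.116·-21.144 − 93.576·142.804 = -15226.151808
x = (-4490.776232·-21.144 − 93.576·-1873.954022) / -15226.151808 = -17.753015
y = (88.116·-1873.954022 − -4490.776232·142.804) / -15226.151808 = -31.273527
|P − Q| = √((-17.753015 − -17.583)² + (-31.273527 − -21.468)²) = 9.807001

9.807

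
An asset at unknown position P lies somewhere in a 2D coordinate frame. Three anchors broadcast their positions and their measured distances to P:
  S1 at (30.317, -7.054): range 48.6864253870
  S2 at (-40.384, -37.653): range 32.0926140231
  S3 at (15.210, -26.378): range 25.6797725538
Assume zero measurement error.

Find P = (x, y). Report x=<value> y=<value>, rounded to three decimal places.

eq1: (x − 30.317)² + (y + 7.054)² = 48.6864253870²
eq2: (x + 40.384)² + (y + 37.653)² = 32.0926140231²
eq3: (x − 15.210)² + (y + 26.378)² = 25.6797725538²
eq3−eq1, eq3−eq2 (x²,y² cancel):
  30.214·x + 38.648·y = -1669.180878
  -111.188·x − 22.550·y = 1750.987725
det = 30.214·-22.550 − 38.648·-111.188 = 3615.868124
x = (-1669.180878·-22.550 − 38.648·1750.987725) / 3615.868124 = -8.305653
y = (30.214·1750.987725 − -1669.180878·-111.188) / 3615.868124 = -36.696178

x=-8.306 y=-36.696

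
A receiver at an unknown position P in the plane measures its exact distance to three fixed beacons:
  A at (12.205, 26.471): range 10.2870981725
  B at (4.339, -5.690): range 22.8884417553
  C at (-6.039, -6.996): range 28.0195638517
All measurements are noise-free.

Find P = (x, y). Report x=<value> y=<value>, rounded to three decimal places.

eq1: (x − 12.205)² + (y − 26.471)² = 10.2870981725²
eq2: (x − 4.339)² + (y + 5.690)² = 22.8884417553²
eq3: (x + 6.039)² + (y + 6.996)² = 28.0195638517²
eq2−eq1, eq2−eq3 (x²,y² cancel):
  15.732·x + 64.322·y = 1216.529222
  -20.756·x − 2.612·y = -227.004676
det = 15.732·-2.612 − 64.322·-20.756 = 1293.975448
x = (1216.529222·-2.612 − 64.322·-227.004676) / 1293.975448 = 8.828468
y = (15.732·-227.004676 − 1216.529222·-20.756) / 1293.975448 = 16.753829

x=8.828 y=16.754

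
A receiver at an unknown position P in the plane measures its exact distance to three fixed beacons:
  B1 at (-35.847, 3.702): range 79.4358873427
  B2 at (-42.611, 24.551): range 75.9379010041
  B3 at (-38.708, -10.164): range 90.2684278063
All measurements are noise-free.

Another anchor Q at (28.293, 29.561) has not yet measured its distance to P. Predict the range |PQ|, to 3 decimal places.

eq1: (x + 35.847)² + (y − 3.702)² = 79.4358873427²
eq2: (x + 42.611)² + (y − 24.551)² = 75.9379010041²
eq3: (x + 38.708)² + (y + 10.164)² = 90.2684278063²
eq1−eq2, eq1−eq3 (x²,y² cancel):
  -13.528·x + 41.698·y = 1663.232098
  -5.722·x − 27.732·y = -1535.424914
det = -13.528·-27.732 − 41.698·-5.722 = 613.754452
x = (1663.232098·-27.732 − 41.698·-1535.424914) / 613.754452 = 29.163773
y = (-13.528·-1535.424914 − 1663.232098·-5.722) / 613.754452 = 49.349120
|P − Q| = √((29.163773 − 28.293)² + (49.349120 − 29.561)²) = 19.807270

19.807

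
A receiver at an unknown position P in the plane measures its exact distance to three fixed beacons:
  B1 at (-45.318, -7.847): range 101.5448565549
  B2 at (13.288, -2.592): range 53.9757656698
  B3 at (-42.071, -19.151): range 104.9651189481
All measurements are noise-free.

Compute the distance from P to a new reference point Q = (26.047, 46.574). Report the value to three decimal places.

eq1: (x + 45.318)² + (y + 7.847)² = 101.5448565549²
eq2: (x − 13.288)² + (y + 2.592)² = 53.9757656698²
eq3: (x + 42.071)² + (y + 19.151)² = 104.9651189481²
eq2−eq1, eq2−eq3 (x²,y² cancel):
  -117.212·x − 10.510·y = -5465.967488
  -110.718·x − 33.118·y = -6150.852482
det = -117.212·-33.118 − -10.510·-110.718 = 2718.180836
x = (-5465.967488·-33.118 − -10.510·-6150.852482) / 2718.180836 = 42.814095
y = (-117.212·-6150.852482 − -5465.967488·-110.718) / 2718.180836 = 42.591991
|P − Q| = √((42.814095 − 26.047)² + (42.591991 − 46.574)²) = 17.233452

17.233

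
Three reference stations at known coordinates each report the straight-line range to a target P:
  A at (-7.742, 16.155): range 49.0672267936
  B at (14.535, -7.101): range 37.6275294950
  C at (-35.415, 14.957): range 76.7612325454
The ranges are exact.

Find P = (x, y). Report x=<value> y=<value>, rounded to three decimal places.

eq1: (x + 7.742)² + (y − 16.155)² = 49.0672267936²
eq2: (x − 14.535)² + (y + 7.101)² = 37.6275294950²
eq3: (x + 35.415)² + (y − 14.957)² = 76.7612325454²
eq1−eq3, eq1−eq2 (x²,y² cancel):
  -55.346·x − 2.396·y = -2327.682592
  44.554·x − 46.512·y = 932.529606
det = -55.346·-46.512 − -2.396·44.554 = 2681.004536
x = (-2327.682592·-46.512 − -2.396·932.529606) / 2681.004536 = 41.215713
y = (-55.346·932.529606 − -2327.682592·44.554) / 2681.004536 = 19.431443

x=41.216 y=19.431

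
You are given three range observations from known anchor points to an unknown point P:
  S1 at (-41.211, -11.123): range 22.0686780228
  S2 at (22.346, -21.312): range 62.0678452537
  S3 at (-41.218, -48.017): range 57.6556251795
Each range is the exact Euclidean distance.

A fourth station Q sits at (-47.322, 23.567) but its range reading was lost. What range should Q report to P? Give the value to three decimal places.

21.309

eq1: (x + 41.211)² + (y + 11.123)² = 22.0686780228²
eq2: (x − 22.346)² + (y + 21.312)² = 62.0678452537²
eq3: (x + 41.218)² + (y + 48.017)² = 57.6556251795²
eq2−eq1, eq2−eq3 (x²,y² cancel):
  -127.114·x + 20.378·y = 4233.913455
  -127.128·x − 53.410·y = 3579.257053
det = -127.114·-53.410 − 20.378·-127.128 = 9379.773124
x = (4233.913455·-53.410 − 20.378·3579.257053) / 9379.773124 = -31.884718
y = (-127.114·3579.257053 − 4233.913455·-127.128) / 9379.773124 = 8.878175
|P − Q| = √((-31.884718 − -47.322)² + (8.878175 − 23.567)²) = 21.308948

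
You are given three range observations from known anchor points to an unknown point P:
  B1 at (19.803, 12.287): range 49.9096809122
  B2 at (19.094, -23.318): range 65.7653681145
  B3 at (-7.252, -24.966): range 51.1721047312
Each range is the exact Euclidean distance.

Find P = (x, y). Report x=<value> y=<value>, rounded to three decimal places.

eq1: (x − 19.803)² + (y − 12.287)² = 49.9096809122²
eq2: (x − 19.094)² + (y + 23.318)² = 65.7653681145²
eq3: (x + 7.252)² + (y + 24.966)² = 51.1721047312²
eq2−eq1, eq2−eq3 (x²,y² cancel):
  1.418·x + 71.210·y = 1468.926612
  -52.692·x − 3.296·y = 1474.082041
det = 1.418·-3.296 − 71.210·-52.692 = 3747.523592
x = (1468.926612·-3.296 − 71.210·1474.082041) / 3747.523592 = -29.302274
y = (1.418·1474.082041 − 1468.926612·-52.692) / 3747.523592 = 21.211589

x=-29.302 y=21.212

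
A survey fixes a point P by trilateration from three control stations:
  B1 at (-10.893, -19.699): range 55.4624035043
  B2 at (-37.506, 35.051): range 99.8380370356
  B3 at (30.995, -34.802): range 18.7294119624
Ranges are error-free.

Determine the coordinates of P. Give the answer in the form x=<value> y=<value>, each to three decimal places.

x=44.528 y=-21.854

eq1: (x + 10.893)² + (y + 19.699)² = 55.4624035043²
eq2: (x + 37.506)² + (y − 35.051)² = 99.8380370356²
eq3: (x − 30.995)² + (y + 34.802)² = 18.7294119624²
eq2−eq1, eq2−eq3 (x²,y² cancel):
  53.226·x − 109.500·y = 4762.990850
  137.002·x − 139.706·y = 9153.439359
det = 53.226·-139.706 − -109.500·137.002 = 7565.727444
x = (4762.990850·-139.706 − -109.500·9153.439359) / 7565.727444 = 44.527537
y = (53.226·9153.439359 − 4762.990850·137.002) / 7565.727444 = -21.853590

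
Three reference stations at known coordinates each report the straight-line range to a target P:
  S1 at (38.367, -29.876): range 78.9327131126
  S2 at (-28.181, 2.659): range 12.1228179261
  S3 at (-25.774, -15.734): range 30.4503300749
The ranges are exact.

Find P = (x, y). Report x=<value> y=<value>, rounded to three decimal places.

x=-26.774 y=14.700

eq1: (x − 38.367)² + (y + 29.876)² = 78.9327131126²
eq2: (x + 28.181)² + (y − 2.659)² = 12.1228179261²
eq3: (x + 25.774)² + (y + 15.734)² = 30.4503300749²
eq3−eq1, eq3−eq2 (x²,y² cancel):
  128.282·x − 28.284·y = -3850.406365
  -4.814·x + 36.786·y = 669.641097
det = 128.282·36.786 − -28.284·-4.814 = 4582.822476
x = (-3850.406365·36.786 − -28.284·669.641097) / 4582.822476 = -26.774094
y = (128.282·669.641097 − -3850.406365·-4.814) / 4582.822476 = 14.699902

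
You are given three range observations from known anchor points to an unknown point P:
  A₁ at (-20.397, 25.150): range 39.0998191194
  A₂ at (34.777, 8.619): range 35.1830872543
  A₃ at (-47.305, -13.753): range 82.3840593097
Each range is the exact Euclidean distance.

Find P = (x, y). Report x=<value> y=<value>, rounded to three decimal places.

x=16.326 y=38.576

eq1: (x + 20.397)² + (y − 25.150)² = 39.0998191194²
eq2: (x − 34.777)² + (y − 8.619)² = 35.1830872543²
eq3: (x + 47.305)² + (y + 13.753)² = 82.3840593097²
eq3−eq1, eq3−eq2 (x²,y² cancel):
  53.816·x + 77.806·y = 3879.989448
  164.164·x + 44.744·y = 4406.102456
det = 53.816·44.744 − 77.806·164.164 = -10365.001080
x = (3879.989448·44.744 − 77.806·4406.102456) / -10365.001080 = 16.325609
y = (53.816·4406.102456 − 3879.989448·164.164) / -10365.001080 = 38.575565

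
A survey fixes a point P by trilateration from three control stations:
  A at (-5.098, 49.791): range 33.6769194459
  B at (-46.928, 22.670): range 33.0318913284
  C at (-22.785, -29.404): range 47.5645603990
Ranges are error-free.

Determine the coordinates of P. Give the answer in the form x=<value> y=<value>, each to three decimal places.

x=-14.319 y=17.401

eq1: (x + 5.098)² + (y − 49.791)² = 33.6769194459²
eq2: (x + 46.928)² + (y − 22.670)² = 33.0318913284²
eq3: (x + 22.785)² + (y + 29.404)² = 47.5645603990²
eq2−eq3, eq2−eq1 (x²,y² cancel):
  48.286·x − 104.148·y = -2503.696204
  83.660·x + 54.242·y = -254.061858
det = 48.286·54.242 − -104.148·83.660 = 11332.150892
x = (-2503.696204·54.242 − -104.148·-254.061858) / 11332.150892 = -14.319040
y = (48.286·-254.061858 − -2503.696204·83.660) / 11332.150892 = 17.401074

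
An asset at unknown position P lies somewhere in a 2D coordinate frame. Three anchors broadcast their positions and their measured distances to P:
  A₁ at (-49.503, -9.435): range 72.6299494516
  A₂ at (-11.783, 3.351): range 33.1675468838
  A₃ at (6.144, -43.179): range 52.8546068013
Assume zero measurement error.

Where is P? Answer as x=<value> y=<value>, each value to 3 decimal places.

x=21.123 y=7.509

eq1: (x + 49.503)² + (y + 9.435)² = 72.6299494516²
eq2: (x + 11.783)² + (y − 3.351)² = 33.1675468838²
eq3: (x − 6.144)² + (y + 43.179)² = 52.8546068013²
eq3−eq2, eq3−eq1 (x²,y² cancel):
  -35.854·x + 93.060·y = -58.583193
  -111.294·x + 67.488·y = -1844.108640
det = -35.854·67.488 − 93.060·-111.294 = 7937.304888
x = (-58.583193·67.488 − 93.060·-1844.108640) / 7937.304888 = 21.122924
y = (-35.854·-1844.108640 − -58.583193·-111.294) / 7937.304888 = 7.508684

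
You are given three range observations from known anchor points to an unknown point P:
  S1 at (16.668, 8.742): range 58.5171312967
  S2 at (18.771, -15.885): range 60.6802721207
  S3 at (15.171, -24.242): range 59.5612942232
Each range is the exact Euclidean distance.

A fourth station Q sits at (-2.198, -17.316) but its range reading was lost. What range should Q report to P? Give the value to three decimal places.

40.868

eq1: (x − 16.668)² + (y − 8.742)² = 58.5171312967²
eq2: (x − 18.771)² + (y + 15.885)² = 60.6802721207²
eq3: (x − 15.171)² + (y + 24.242)² = 59.5612942232²
eq2−eq3, eq2−eq1 (x²,y² cancel):
  -7.200·x − 16.714·y = 347.697794
  -4.206·x + 49.254·y = 7.401891
det = -7.200·49.254 − -16.714·-4.206 = -424.927884
x = (347.697794·49.254 − -16.714·7.401891) / -424.927884 = -40.593294
y = (-7.200·7.401891 − 347.697794·-4.206) / -424.927884 = -3.316147
|P − Q| = √((-40.593294 − -2.198)² + (-3.316147 − -17.316)²) = 40.868013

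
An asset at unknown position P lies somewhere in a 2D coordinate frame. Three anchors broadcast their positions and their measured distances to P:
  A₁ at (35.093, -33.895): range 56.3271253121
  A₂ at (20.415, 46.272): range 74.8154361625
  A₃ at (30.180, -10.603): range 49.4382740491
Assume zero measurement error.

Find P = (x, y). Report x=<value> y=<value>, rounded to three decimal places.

x=-18.781 y=-17.454

eq1: (x − 35.093)² + (y + 33.895)² = 56.3271253121²
eq2: (x − 20.415)² + (y − 46.272)² = 74.8154361625²
eq3: (x − 30.180)² + (y + 10.603)² = 49.4382740491²
eq2−eq3, eq2−eq1 (x²,y² cancel):
  19.530·x − 113.750·y = 1618.592347
  29.356·x − 160.334·y = 2247.123907
det = 19.530·-160.334 − -113.750·29.356 = 207.921980
x = (1618.592347·-160.334 − -113.750·2247.123907) / 207.921980 = -18.781280
y = (19.530·2247.123907 − 1618.592347·29.356) / 207.921980 = -17.453985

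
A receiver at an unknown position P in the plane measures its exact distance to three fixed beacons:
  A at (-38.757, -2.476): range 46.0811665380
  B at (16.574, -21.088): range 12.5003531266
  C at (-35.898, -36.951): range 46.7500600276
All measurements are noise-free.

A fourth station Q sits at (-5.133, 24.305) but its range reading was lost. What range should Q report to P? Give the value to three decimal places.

eq1: (x + 38.757)² + (y + 2.476)² = 46.0811665380²
eq2: (x − 16.574)² + (y + 21.088)² = 12.5003531266²
eq3: (x + 35.898)² + (y + 36.951)² = 46.7500600276²
eq3−eq1, eq3−eq2 (x²,y² cancel):
  -5.718·x + 68.950·y = -1083.712977
  104.944·x + 31.726·y = 94.667699
det = -5.718·31.726 − 68.950·104.944 = -7417.298068
x = (-1083.712977·31.726 − 68.950·94.667699) / -7417.298068 = 5.515380
y = (-5.718·94.667699 − -1083.712977·104.944) / -7417.298068 = -15.259986
|P − Q| = √((5.515380 − -5.133)² + (-15.259986 − 24.305)²) = 40.972870

40.973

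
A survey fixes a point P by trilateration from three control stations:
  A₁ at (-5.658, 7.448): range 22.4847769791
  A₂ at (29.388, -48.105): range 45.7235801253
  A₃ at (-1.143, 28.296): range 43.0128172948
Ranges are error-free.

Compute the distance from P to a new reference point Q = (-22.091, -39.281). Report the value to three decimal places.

eq1: (x + 5.658)² + (y − 7.448)² = 22.4847769791²
eq2: (x − 29.388)² + (y + 48.105)² = 45.7235801253²
eq3: (x + 1.143)² + (y − 28.296)² = 43.0128172948²
eq2−eq3, eq2−eq1 (x²,y² cancel):
  -61.062·x + 152.802·y = -2135.232176
  -70.092·x + 111.106·y = -1505.179317
det = -61.062·111.106 − 152.802·-70.092 = 3925.843212
x = (-2135.232176·111.106 − 152.802·-1505.179317) / 3925.843212 = -1.844877
y = (-61.062·-1505.179317 − -2135.232176·-70.092) / 3925.843212 = -14.711090
|P − Q| = √((-1.844877 − -22.091)² + (-14.711090 − -39.281)²) = 31.836865

31.837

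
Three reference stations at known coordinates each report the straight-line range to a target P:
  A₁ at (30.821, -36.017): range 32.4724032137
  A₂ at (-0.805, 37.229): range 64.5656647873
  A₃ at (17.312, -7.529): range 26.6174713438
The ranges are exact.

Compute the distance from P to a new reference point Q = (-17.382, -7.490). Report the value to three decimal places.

26.075

eq1: (x − 30.821)² + (y + 36.017)² = 32.4724032137²
eq2: (x + 0.805)² + (y − 37.229)² = 64.5656647873²
eq3: (x − 17.312)² + (y + 7.529)² = 26.6174713438²
eq3−eq2, eq3−eq1 (x²,y² cancel):
  -36.234·x + 89.516·y = -2429.980008
  27.018·x − 56.976·y = 1544.799955
det = -36.234·-56.976 − 89.516·27.018 = -354.074904
x = (-2429.980008·-56.976 − 89.516·1544.799955) / -354.074904 = -0.469472
y = (-36.234·1544.799955 − -2429.980008·27.018) / -354.074904 = -27.335793
|P − Q| = √((-0.469472 − -17.382)² + (-27.335793 − -7.490)²) = 26.074683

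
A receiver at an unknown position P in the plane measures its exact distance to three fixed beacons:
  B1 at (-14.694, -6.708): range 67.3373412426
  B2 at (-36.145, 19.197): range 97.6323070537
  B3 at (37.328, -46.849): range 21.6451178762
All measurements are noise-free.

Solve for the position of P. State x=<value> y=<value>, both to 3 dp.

eq1: (x + 14.694)² + (y + 6.708)² = 67.3373412426²
eq2: (x + 36.145)² + (y − 19.197)² = 97.6323070537²
eq3: (x − 37.328)² + (y + 46.849)² = 21.6451178762²
eq3−eq1, eq3−eq2 (x²,y² cancel):
  -104.044·x + 80.282·y = -7393.103883
  -146.946·x + 132.092·y = -10976.778804
det = -104.044·132.092 − 80.282·-146.946 = -1946.261276
x = (-7393.103883·132.092 − 80.282·-10976.778804) / -1946.261276 = 48.982181
y = (-104.044·-10976.778804 − -7393.103883·-146.946) / -1946.261276 = -28.609176

x=48.982 y=-28.609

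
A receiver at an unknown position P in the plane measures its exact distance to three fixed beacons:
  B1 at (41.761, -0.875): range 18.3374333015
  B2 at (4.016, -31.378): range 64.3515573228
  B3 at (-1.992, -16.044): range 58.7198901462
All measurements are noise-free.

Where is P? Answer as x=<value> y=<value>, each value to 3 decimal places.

eq1: (x − 41.761)² + (y + 0.875)² = 18.3374333015²
eq2: (x − 4.016)² + (y + 31.378)² = 64.3515573228²
eq3: (x + 1.992)² + (y + 16.044)² = 58.7198901462²
eq3−eq1, eq3−eq2 (x²,y² cancel):
  87.506·x + 30.338·y = 4595.132785
  12.016·x − 30.668·y = 46.231709
det = 87.506·-30.668 − 30.338·12.016 = -3048.175416
x = (4595.132785·-30.668 − 30.338·46.231709) / -3048.175416 = 46.692231
y = (87.506·46.231709 − 4595.132785·12.016) / -3048.175416 = 16.786948

x=46.692 y=16.787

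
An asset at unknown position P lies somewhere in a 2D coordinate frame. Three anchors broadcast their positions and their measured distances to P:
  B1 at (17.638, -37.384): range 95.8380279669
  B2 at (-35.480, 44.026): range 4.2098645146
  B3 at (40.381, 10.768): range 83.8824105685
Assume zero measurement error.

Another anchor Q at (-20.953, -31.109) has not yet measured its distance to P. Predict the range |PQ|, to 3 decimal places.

73.757

eq1: (x − 17.638)² + (y + 37.384)² = 95.8380279669²
eq2: (x + 35.480)² + (y − 44.026)² = 4.2098645146²
eq3: (x − 40.381)² + (y − 10.768)² = 83.8824105685²
eq3−eq2, eq3−eq1 (x²,y² cancel):
  -151.722·x + 66.516·y = 8469.079935
  -45.486·x − 96.304·y = -2186.581287
det = -151.722·-96.304 − 66.516·-45.486 = 17636.982264
x = (8469.079935·-96.304 − 66.516·-2186.581287) / 17636.982264 = -37.997636
y = (-151.722·-2186.581287 − 8469.079935·-45.486) / 17636.982264 = 40.651912
|P − Q| = √((-37.997636 − -20.953)² + (40.651912 − -31.109)²) = 73.757360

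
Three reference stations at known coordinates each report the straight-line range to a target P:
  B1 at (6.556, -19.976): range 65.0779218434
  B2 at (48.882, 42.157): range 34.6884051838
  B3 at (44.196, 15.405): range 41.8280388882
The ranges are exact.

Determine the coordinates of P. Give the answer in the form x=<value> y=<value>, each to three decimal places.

x=14.283 y=44.642

eq1: (x − 6.556)² + (y + 19.976)² = 65.0779218434²
eq2: (x − 48.882)² + (y − 42.157)² = 34.6884051838²
eq3: (x − 44.196)² + (y − 15.405)² = 41.8280388882²
eq3−eq2, eq3−eq1 (x²,y² cancel):
  9.372·x + 53.504·y = 2522.361515
  -75.280·x − 70.762·y = -4234.129803
det = 9.372·-70.762 − 53.504·-75.280 = 3364.599656
x = (2522.361515·-70.762 − 53.504·-4234.129803) / 3364.599656 = 14.282690
y = (9.372·-4234.129803 − 2522.361515·-75.280) / 3364.599656 = 44.641600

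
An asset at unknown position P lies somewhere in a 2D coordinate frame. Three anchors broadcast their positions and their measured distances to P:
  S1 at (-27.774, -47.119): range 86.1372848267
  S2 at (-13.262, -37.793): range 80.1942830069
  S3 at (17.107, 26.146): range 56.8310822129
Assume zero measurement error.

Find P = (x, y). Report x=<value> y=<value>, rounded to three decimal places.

x=-38.396 y=38.361

eq1: (x + 27.774)² + (y + 47.119)² = 86.1372848267²
eq2: (x + 13.262)² + (y + 37.793)² = 80.1942830069²
eq3: (x − 17.107)² + (y − 26.146)² = 56.8310822129²
eq2−eq1, eq2−eq3 (x²,y² cancel):
  -29.024·x − 18.652·y = 398.894934
  60.738·x + 127.878·y = 2573.422393
det = -29.024·127.878 − -18.652·60.738 = -2578.645896
x = (398.894934·127.878 − -18.652·2573.422393) / -2578.645896 = -38.395873
y = (-29.024·2573.422393 − 398.894934·60.738) / -2578.645896 = 38.360867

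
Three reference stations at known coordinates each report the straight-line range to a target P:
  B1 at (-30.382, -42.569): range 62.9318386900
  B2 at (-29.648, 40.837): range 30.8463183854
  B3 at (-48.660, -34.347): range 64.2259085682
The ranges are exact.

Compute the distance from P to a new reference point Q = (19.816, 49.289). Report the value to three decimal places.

44.003

eq1: (x + 30.382)² + (y + 42.569)² = 62.9318386900²
eq2: (x + 29.648)² + (y − 40.837)² = 30.8463183854²
eq3: (x + 48.660)² + (y + 34.347)² = 64.2259085682²
eq3−eq2, eq3−eq1 (x²,y² cancel):
  38.024·x + 150.368·y = 2172.624437
  36.556·x − 16.444·y = -647.775313
det = 38.024·-16.444 − 150.368·36.556 = -6122.119264
x = (2172.624437·-16.444 − 150.368·-647.775313) / -6122.119264 = -10.074623
y = (38.024·-647.775313 − 2172.624437·36.556) / -6122.119264 = 16.996315
|P − Q| = √((-10.074623 − 19.816)² + (16.996315 − 49.289)²) = 44.003032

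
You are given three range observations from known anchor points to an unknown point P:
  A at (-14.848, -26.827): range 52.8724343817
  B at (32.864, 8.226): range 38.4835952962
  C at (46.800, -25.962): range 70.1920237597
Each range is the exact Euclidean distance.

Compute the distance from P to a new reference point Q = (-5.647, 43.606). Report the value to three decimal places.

eq1: (x + 14.848)² + (y + 26.827)² = 52.8724343817²
eq2: (x − 32.864)² + (y − 8.226)² = 38.4835952962²
eq3: (x − 46.800)² + (y + 25.962)² = 70.1920237597²
eq2−eq3, eq2−eq1 (x²,y² cancel):
  27.872·x − 68.376·y = -1729.377221
  -95.424·x − 70.106·y = -1522.065750
det = 27.872·-70.106 − -68.376·-95.424 = -8478.705856
x = (-1729.377221·-70.106 − -68.376·-1522.065750) / -8478.705856 = -2.024714
y = (27.872·-1522.065750 − -1729.377221·-95.424) / -8478.705856 = 24.466836
|P − Q| = √((-2.024714 − -5.647)² + (24.466836 − 43.606)²) = 19.478926

19.479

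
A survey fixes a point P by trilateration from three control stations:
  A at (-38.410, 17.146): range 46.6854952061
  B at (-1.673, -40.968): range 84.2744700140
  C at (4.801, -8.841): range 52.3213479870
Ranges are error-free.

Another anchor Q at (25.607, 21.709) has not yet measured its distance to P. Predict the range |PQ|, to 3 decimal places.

eq1: (x + 38.410)² + (y − 17.146)² = 46.6854952061²
eq2: (x + 1.673)² + (y + 40.968)² = 84.2744700140²
eq3: (x − 4.801)² + (y + 8.841)² = 52.3213479870²
eq3−eq1, eq3−eq2 (x²,y² cancel):
  -86.422·x + 51.974·y = 2226.088527
  -12.948·x − 64.254·y = -2784.699770
det = -86.422·-64.254 − 51.974·-12.948 = 6225.918540
x = (2226.088527·-64.254 − 51.974·-2784.699770) / 6225.918540 = 0.272553
y = (-86.422·-2784.699770 − 2226.088527·-12.948) / 6225.918540 = 43.284010
|P − Q| = √((0.272553 − 25.607)² + (43.284010 − 21.709)²) = 33.276346

33.276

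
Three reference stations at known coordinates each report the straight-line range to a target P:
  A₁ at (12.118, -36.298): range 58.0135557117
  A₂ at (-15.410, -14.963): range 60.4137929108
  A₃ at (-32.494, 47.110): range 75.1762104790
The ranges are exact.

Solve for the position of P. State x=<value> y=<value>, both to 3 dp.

x=36.167 y=16.496

eq1: (x − 12.118)² + (y + 36.298)² = 58.0135557117²
eq2: (x + 15.410)² + (y + 14.963)² = 60.4137929108²
eq3: (x + 32.494)² + (y − 47.110)² = 75.1762104790²
eq2−eq1, eq2−eq3 (x²,y² cancel):
  55.056·x − 42.670·y = 1287.284987
  -34.168·x + 124.146·y = 812.216419
det = 55.056·124.146 − -42.670·-34.168 = 5377.033616
x = (1287.284987·124.146 − -42.670·812.216419) / 5377.033616 = 36.166513
y = (55.056·812.216419 − 1287.284987·-34.168) / 5377.033616 = 16.496334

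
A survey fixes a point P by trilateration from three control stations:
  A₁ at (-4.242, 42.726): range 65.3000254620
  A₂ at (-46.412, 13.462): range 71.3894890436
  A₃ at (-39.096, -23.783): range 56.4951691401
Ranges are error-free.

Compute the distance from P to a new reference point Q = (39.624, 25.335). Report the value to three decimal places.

49.647

eq1: (x + 4.242)² + (y − 42.726)² = 65.3000254620²
eq2: (x + 46.412)² + (y − 13.462)² = 71.3894890436²
eq3: (x + 39.096)² + (y + 23.783)² = 56.4951691401²
eq2−eq3, eq2−eq1 (x²,y² cancel):
  14.632·x − 74.490·y = 1663.584127
  84.340·x + 58.528·y = 340.572273
det = 14.632·58.528 − -74.490·84.340 = 7138.868296
x = (1663.584127·58.528 − -74.490·340.572273) / 7138.868296 = 17.192568
y = (14.632·340.572273 − 1663.584127·84.340) / 7138.868296 = -18.955866
|P − Q| = √((17.192568 − 39.624)² + (-18.955866 − 25.335)²) = 49.647255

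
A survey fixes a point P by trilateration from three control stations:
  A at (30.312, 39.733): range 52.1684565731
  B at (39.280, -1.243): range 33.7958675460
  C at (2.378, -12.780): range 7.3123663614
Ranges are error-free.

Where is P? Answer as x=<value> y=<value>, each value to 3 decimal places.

x=5.873 y=-6.357

eq1: (x − 30.312)² + (y − 39.733)² = 52.1684565731²
eq2: (x − 39.280)² + (y + 1.243)² = 33.7958675460²
eq3: (x − 2.378)² + (y + 12.780)² = 7.3123663614²
eq1−eq3, eq1−eq2 (x²,y² cancel):
  -55.868·x − 105.026·y = 339.531810
  17.936·x − 81.952·y = 626.322014
det = -55.868·-81.952 − -105.026·17.936 = 6462.240672
x = (339.531810·-81.952 − -105.026·626.322014) / 6462.240672 = 5.873317
y = (-55.868·626.322014 − 339.531810·17.936) / 6462.240672 = -6.357114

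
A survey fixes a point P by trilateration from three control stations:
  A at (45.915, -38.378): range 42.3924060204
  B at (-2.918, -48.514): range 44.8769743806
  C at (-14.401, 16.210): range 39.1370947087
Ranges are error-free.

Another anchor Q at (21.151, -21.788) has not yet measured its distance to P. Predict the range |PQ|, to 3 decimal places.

eq1: (x − 45.915)² + (y + 38.378)² = 42.3924060204²
eq2: (x + 2.918)² + (y + 48.514)² = 44.8769743806²
eq3: (x + 14.401)² + (y − 16.210)² = 39.1370947087²
eq1−eq2, eq1−eq3 (x²,y² cancel):
  -97.666·x − 20.272·y = -1435.761930
  -120.632·x + 109.176·y = -2845.501302
det = -97.666·109.176 − -20.272·-120.632 = -13108.235120
x = (-1435.761930·109.176 − -20.272·-2845.501302) / -13108.235120 = 16.358781
y = (-97.666·-2845.501302 − -1435.761930·-120.632) / -13108.235120 = -7.988100
|P − Q| = √((16.358781 − 21.151)² + (-7.988100 − -21.788)²) = 14.608306

14.608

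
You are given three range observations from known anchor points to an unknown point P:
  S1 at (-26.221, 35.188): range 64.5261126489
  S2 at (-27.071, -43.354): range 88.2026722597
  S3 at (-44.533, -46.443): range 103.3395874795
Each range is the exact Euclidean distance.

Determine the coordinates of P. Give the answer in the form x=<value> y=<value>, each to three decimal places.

eq1: (x + 26.221)² + (y − 35.188)² = 64.5261126489²
eq2: (x + 27.071)² + (y + 43.354)² = 88.2026722597²
eq3: (x + 44.533)² + (y + 46.443)² = 103.3395874795²
eq3−eq2, eq3−eq1 (x²,y² cancel):
  34.924·x + 6.178·y = 1371.626966
  36.624·x + 163.262·y = 4301.046974
det = 34.924·163.262 − 6.178·36.624 = 5475.499016
x = (1371.626966·163.262 − 6.178·4301.046974) / 5475.499016 = 36.044695
y = (34.924·4301.046974 − 1371.626966·36.624) / 5475.499016 = 18.258664

x=36.045 y=18.259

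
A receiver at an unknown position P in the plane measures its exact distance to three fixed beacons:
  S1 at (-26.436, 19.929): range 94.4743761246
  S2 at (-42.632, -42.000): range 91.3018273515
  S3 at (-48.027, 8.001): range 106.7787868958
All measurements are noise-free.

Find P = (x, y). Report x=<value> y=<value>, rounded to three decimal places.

eq1: (x + 26.436)² + (y − 19.929)² = 94.4743761246²
eq2: (x + 42.632)² + (y + 42.000)² = 91.3018273515²
eq3: (x + 48.027)² + (y − 8.001)² = 106.7787868958²
eq1−eq2, eq1−eq3 (x²,y² cancel):
  -32.392·x − 123.858·y = 3074.844353
  -43.182·x − 23.856·y = -1201.719994
det = -32.392·-23.856 − -123.858·-43.182 = -4575.692604
x = (3074.844353·-23.856 − -123.858·-1201.719994) / -4575.692604 = 48.560107
y = (-32.392·-1201.719994 − 3074.844353·-43.182) / -4575.692604 = -37.525257

x=48.560 y=-37.525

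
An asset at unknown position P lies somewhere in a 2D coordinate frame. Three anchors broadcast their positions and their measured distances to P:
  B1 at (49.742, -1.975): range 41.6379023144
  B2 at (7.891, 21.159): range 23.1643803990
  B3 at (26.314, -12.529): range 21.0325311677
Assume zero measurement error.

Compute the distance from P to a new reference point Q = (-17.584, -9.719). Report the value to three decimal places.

26.822

eq1: (x − 49.742)² + (y + 1.975)² = 41.6379023144²
eq2: (x − 7.891)² + (y − 21.159)² = 23.1643803990²
eq3: (x − 26.314)² + (y + 12.529)² = 21.0325311677²
eq3−eq2, eq3−eq1 (x²,y² cancel):
  -36.846·x + 67.376·y = -433.652427
  46.856·x + 21.108·y = 337.417210
det = -36.846·21.108 − 67.376·46.856 = -3934.715224
x = (-433.652427·21.108 − 67.376·337.417210) / -3934.715224 = 8.104108
y = (-36.846·337.417210 − -433.652427·46.856) / -3934.715224 = -2.004400
|P − Q| = √((8.104108 − -17.584)² + (-2.004400 − -9.719)²) = 26.821520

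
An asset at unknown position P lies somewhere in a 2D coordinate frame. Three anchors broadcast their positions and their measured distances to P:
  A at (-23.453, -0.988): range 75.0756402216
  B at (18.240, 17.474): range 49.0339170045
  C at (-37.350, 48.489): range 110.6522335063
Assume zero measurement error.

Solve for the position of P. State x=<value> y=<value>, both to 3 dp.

eq1: (x + 23.453)² + (y + 0.988)² = 75.0756402216²
eq2: (x − 18.240)² + (y − 17.474)² = 49.0339170045²
eq3: (x + 37.350)² + (y − 48.489)² = 110.6522335063²
eq3−eq1, eq3−eq2 (x²,y² cancel):
  27.794·x − 98.954·y = 3412.378757
  111.180·x − 62.030·y = 6731.424418
det = 27.794·-62.030 − -98.954·111.180 = 9277.643900
x = (3412.378757·-62.030 − -98.954·6731.424418) / 9277.643900 = 48.981349
y = (27.794·6731.424418 − 3412.378757·111.180) / 9277.643900 = -20.726713

x=48.981 y=-20.727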